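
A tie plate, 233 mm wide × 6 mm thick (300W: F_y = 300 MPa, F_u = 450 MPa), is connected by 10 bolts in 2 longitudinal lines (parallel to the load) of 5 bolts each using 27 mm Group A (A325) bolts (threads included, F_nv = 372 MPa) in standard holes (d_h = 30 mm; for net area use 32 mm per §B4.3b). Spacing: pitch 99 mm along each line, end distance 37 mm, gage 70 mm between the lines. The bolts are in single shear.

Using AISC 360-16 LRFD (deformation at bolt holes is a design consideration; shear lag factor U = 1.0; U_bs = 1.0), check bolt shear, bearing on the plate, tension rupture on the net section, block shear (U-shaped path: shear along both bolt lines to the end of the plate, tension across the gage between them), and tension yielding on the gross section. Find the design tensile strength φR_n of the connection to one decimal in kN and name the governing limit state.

Bolt shear: A_b = π(27)²/4 = 572.56 mm². φR_n = 0.75 × 372 × 572.56 × 10 × 1 = 1597.4 kN.
Bearing (6 mm plate, F_u = 450 MPa): end bolts L_c = 37 − 30/2 = 22, R_n = min(1.2×22×6×450, 2.4×27×6×450) = 71.28 kN/bolt; interior L_c = 99 − 30 = 69, R_n = 174.96 kN/bolt. φR_n = 0.75 × (2×71.28 + 8×174.96) = 1156.7 kN.
Tension rupture (net): A_n = (233 − 2×32)×6 = 1014 mm² (U = 1.0, A_e = A_n). φR_n = 0.75 × 450 × 1014 = 342.2 kN.
Block shear: shear path 2×[37+4×99] = 2×433 mm, A_gv = 5196, A_nv = 2×(433 − 4.5×32)×6 = 3468 mm²; tension across gage: (70 − 1×32)×6 = 228 mm². R_n = min(0.6×450×3468, 0.6×300×5196) + 1.0×450×228 = min(936.36, 935.28) + 102.6 = 1037.9 kN. φR_n = 0.75 × 1037.9 = 778.4 kN.
Tension yield (gross): A_g = 233×6 = 1398 mm². φR_n = 0.90 × 300 × 1398 = 377.5 kN.
Governing: min(1597.4, 1156.7, 342.2, 778.4, 377.5) = 342.2 kN → net-section rupture.

342.2 kN (net-section rupture governs)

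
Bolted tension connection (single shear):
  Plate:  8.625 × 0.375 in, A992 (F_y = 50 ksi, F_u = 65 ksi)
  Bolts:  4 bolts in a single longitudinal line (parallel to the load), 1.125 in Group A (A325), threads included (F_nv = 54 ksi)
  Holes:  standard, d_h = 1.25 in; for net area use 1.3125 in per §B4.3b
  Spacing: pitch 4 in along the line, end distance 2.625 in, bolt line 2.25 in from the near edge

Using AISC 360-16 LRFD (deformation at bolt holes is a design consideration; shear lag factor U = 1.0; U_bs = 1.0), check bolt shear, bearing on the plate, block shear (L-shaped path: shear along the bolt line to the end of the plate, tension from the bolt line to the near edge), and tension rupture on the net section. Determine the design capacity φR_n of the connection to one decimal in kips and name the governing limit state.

Bolt shear: A_b = π(1.125)²/4 = 0.99402 in². φR_n = 0.75 × 54 × 0.99402 × 4 × 1 = 161.0 kips.
Bearing (0.375 in plate, F_u = 65 ksi): end bolts L_c = 2.625 − 1.25/2 = 2, R_n = min(1.2×2×0.375×65, 2.4×1.125×0.375×65) = 58.5 kips/bolt; interior L_c = 4 − 1.25 = 2.75, R_n = 65.813 kips/bolt. φR_n = 0.75 × (1×58.5 + 3×65.813) = 192.0 kips.
Block shear: shear path 1×[2.625+3×4] = 1×14.625 in, A_gv = 5.4844, A_nv = 1×(14.625 − 3.5×1.3125)×0.375 = 3.7617 in²; tension to near edge: (2.25 − 0.5×1.3125)×0.375 = 0.59766 in². R_n = min(0.6×65×3.7617, 0.6×50×5.4844) + 1.0×65×0.59766 = min(146.71, 164.53) + 38.848 = 185.56 kips. φR_n = 0.75 × 185.56 = 139.2 kips.
Tension rupture (net): A_n = (8.625 − 1×1.3125)×0.375 = 2.7422 in² (U = 1.0, A_e = A_n). φR_n = 0.75 × 65 × 2.7422 = 133.7 kips.
Governing: min(161.0, 192.0, 139.2, 133.7) = 133.7 kips → net-section rupture.

133.7 kips (net-section rupture governs)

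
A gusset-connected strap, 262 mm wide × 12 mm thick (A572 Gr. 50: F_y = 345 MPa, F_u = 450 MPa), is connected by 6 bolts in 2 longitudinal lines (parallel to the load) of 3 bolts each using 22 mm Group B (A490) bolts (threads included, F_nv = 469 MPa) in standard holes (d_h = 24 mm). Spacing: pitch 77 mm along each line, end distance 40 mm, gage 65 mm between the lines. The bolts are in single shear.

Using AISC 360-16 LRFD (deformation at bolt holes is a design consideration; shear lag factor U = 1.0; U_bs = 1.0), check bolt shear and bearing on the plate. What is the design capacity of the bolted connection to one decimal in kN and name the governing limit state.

Bolt shear: A_b = π(22)²/4 = 380.13 mm². φR_n = 0.75 × 469 × 380.13 × 6 × 1 = 802.3 kN.
Bearing (12 mm plate, F_u = 450 MPa): end bolts L_c = 40 − 24/2 = 28, R_n = min(1.2×28×12×450, 2.4×22×12×450) = 181.44 kN/bolt; interior L_c = 77 − 24 = 53, R_n = 285.12 kN/bolt. φR_n = 0.75 × (2×181.44 + 4×285.12) = 1127.5 kN.
Governing: min(802.3, 1127.5) = 802.3 kN → bolt shear.

802.3 kN (bolt shear governs)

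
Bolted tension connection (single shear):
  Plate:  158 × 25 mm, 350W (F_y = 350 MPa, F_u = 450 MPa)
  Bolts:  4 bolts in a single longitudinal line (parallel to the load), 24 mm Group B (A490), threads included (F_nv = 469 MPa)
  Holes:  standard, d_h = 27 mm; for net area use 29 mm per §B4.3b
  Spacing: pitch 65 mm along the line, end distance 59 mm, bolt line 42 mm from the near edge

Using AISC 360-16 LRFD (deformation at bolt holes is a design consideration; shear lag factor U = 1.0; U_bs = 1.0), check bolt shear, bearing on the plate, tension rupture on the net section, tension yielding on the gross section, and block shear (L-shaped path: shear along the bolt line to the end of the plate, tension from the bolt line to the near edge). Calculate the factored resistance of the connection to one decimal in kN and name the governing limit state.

636.5 kN (bolt shear governs)

Bolt shear: A_b = π(24)²/4 = 452.39 mm². φR_n = 0.75 × 469 × 452.39 × 4 × 1 = 636.5 kN.
Bearing (25 mm plate, F_u = 450 MPa): end bolts L_c = 59 − 27/2 = 45.5, R_n = min(1.2×45.5×25×450, 2.4×24×25×450) = 614.25 kN/bolt; interior L_c = 65 − 27 = 38, R_n = 513 kN/bolt. φR_n = 0.75 × (1×614.25 + 3×513) = 1614.9 kN.
Tension rupture (net): A_n = (158 − 1×29)×25 = 3225 mm² (U = 1.0, A_e = A_n). φR_n = 0.75 × 450 × 3225 = 1088.4 kN.
Tension yield (gross): A_g = 158×25 = 3950 mm². φR_n = 0.90 × 350 × 3950 = 1244.3 kN.
Block shear: shear path 1×[59+3×65] = 1×254 mm, A_gv = 6350, A_nv = 1×(254 − 3.5×29)×25 = 3812.5 mm²; tension to near edge: (42 − 0.5×29)×25 = 687.5 mm². R_n = min(0.6×450×3812.5, 0.6×350×6350) + 1.0×450×687.5 = min(1029.4, 1333.5) + 309.38 = 1338.8 kN. φR_n = 0.75 × 1338.8 = 1004.1 kN.
Governing: min(636.5, 1614.9, 1088.4, 1244.3, 1004.1) = 636.5 kN → bolt shear.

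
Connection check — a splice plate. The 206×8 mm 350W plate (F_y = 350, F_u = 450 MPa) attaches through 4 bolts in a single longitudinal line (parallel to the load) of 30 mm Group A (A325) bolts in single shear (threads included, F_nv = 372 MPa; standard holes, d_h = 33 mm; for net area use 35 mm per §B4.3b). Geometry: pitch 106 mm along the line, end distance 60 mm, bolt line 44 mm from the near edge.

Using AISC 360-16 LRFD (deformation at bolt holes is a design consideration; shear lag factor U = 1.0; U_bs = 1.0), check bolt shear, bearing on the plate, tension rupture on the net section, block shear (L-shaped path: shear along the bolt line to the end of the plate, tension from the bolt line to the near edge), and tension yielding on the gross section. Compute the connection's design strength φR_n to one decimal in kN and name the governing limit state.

Bolt shear: A_b = π(30)²/4 = 706.86 mm². φR_n = 0.75 × 372 × 706.86 × 4 × 1 = 788.9 kN.
Bearing (8 mm plate, F_u = 450 MPa): end bolts L_c = 60 − 33/2 = 43.5, R_n = min(1.2×43.5×8×450, 2.4×30×8×450) = 187.92 kN/bolt; interior L_c = 106 − 33 = 73, R_n = 259.2 kN/bolt. φR_n = 0.75 × (1×187.92 + 3×259.2) = 724.1 kN.
Tension rupture (net): A_n = (206 − 1×35)×8 = 1368 mm² (U = 1.0, A_e = A_n). φR_n = 0.75 × 450 × 1368 = 461.7 kN.
Block shear: shear path 1×[60+3×106] = 1×378 mm, A_gv = 3024, A_nv = 1×(378 − 3.5×35)×8 = 2044 mm²; tension to near edge: (44 − 0.5×35)×8 = 212 mm². R_n = min(0.6×450×2044, 0.6×350×3024) + 1.0×450×212 = min(551.88, 635.04) + 95.4 = 647.28 kN. φR_n = 0.75 × 647.28 = 485.5 kN.
Tension yield (gross): A_g = 206×8 = 1648 mm². φR_n = 0.90 × 350 × 1648 = 519.1 kN.
Governing: min(788.9, 724.1, 461.7, 485.5, 519.1) = 461.7 kN → net-section rupture.

461.7 kN (net-section rupture governs)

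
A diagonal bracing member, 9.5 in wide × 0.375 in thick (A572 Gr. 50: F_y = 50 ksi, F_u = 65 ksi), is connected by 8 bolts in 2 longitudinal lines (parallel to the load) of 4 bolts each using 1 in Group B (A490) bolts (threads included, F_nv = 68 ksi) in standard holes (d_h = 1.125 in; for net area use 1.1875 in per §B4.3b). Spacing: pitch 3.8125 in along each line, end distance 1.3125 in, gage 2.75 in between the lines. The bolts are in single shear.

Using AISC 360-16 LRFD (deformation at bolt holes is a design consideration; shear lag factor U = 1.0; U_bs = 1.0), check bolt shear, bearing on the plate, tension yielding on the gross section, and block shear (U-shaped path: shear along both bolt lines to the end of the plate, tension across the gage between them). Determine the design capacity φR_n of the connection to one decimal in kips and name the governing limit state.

160.3 kips (gross-section yield governs)

Bolt shear: A_b = π(1)²/4 = 0.7854 in². φR_n = 0.75 × 68 × 0.7854 × 8 × 1 = 320.4 kips.
Bearing (0.375 in plate, F_u = 65 ksi): end bolts L_c = 1.3125 − 1.125/2 = 0.75, R_n = min(1.2×0.75×0.375×65, 2.4×1×0.375×65) = 21.938 kips/bolt; interior L_c = 3.8125 − 1.125 = 2.6875, R_n = 58.5 kips/bolt. φR_n = 0.75 × (2×21.938 + 6×58.5) = 296.2 kips.
Tension yield (gross): A_g = 9.5×0.375 = 3.5625 in². φR_n = 0.90 × 50 × 3.5625 = 160.3 kips.
Block shear: shear path 2×[1.3125+3×3.8125] = 2×12.75 in, A_gv = 9.5625, A_nv = 2×(12.75 − 3.5×1.1875)×0.375 = 6.4453 in²; tension across gage: (2.75 − 1×1.1875)×0.375 = 0.58594 in². R_n = min(0.6×65×6.4453, 0.6×50×9.5625) + 1.0×65×0.58594 = min(251.37, 286.88) + 38.086 = 289.46 kips. φR_n = 0.75 × 289.46 = 217.1 kips.
Governing: min(320.4, 296.2, 160.3, 217.1) = 160.3 kips → gross-section yield.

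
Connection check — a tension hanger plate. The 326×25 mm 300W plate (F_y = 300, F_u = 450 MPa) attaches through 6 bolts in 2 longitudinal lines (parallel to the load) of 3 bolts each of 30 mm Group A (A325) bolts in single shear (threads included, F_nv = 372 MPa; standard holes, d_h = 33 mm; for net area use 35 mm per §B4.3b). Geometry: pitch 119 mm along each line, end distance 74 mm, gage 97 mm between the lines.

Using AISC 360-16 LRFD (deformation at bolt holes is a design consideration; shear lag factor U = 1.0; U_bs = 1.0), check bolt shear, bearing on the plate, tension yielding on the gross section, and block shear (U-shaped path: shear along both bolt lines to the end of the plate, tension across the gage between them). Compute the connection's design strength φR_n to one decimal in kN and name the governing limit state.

1183.3 kN (bolt shear governs)

Bolt shear: A_b = π(30)²/4 = 706.86 mm². φR_n = 0.75 × 372 × 706.86 × 6 × 1 = 1183.3 kN.
Bearing (25 mm plate, F_u = 450 MPa): end bolts L_c = 74 − 33/2 = 57.5, R_n = min(1.2×57.5×25×450, 2.4×30×25×450) = 776.25 kN/bolt; interior L_c = 119 − 33 = 86, R_n = 810 kN/bolt. φR_n = 0.75 × (2×776.25 + 4×810) = 3594.4 kN.
Tension yield (gross): A_g = 326×25 = 8150 mm². φR_n = 0.90 × 300 × 8150 = 2200.5 kN.
Block shear: shear path 2×[74+2×119] = 2×312 mm, A_gv = 15600, A_nv = 2×(312 − 2.5×35)×25 = 11225 mm²; tension across gage: (97 − 1×35)×25 = 1550 mm². R_n = min(0.6×450×11225, 0.6×300×15600) + 1.0×450×1550 = min(3030.8, 2808) + 697.5 = 3505.5 kN. φR_n = 0.75 × 3505.5 = 2629.1 kN.
Governing: min(1183.3, 3594.4, 2200.5, 2629.1) = 1183.3 kN → bolt shear.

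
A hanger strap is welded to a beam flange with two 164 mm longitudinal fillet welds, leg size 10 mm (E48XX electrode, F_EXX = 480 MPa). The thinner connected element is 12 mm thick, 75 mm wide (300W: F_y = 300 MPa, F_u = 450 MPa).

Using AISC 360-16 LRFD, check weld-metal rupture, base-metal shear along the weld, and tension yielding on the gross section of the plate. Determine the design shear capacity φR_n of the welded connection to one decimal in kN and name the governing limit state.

Weld metal: throat = 0.707×10 = 7.07 mm, L = 2×164 = 328 mm. φR_n = 0.75 × 0.6 × 480 × 7.07 × 328 = 500.9 kN.
Base metal shear (12 mm plate): yield φR_n = 1.0×0.6×300×12×328 = 708.5 kN; rupture φR_n = 0.75×0.6×450×12×328 = 797.0 kN; take 708.5 kN (yield).
Tension yield (gross): A_g = 75×12 = 900 mm². φR_n = 0.90 × 300 × 900 = 243.0 kN.
Governing: min(500.9, 708.5, 243.0) = 243.0 kN → gross-section yield.

243.0 kN (gross-section yield governs)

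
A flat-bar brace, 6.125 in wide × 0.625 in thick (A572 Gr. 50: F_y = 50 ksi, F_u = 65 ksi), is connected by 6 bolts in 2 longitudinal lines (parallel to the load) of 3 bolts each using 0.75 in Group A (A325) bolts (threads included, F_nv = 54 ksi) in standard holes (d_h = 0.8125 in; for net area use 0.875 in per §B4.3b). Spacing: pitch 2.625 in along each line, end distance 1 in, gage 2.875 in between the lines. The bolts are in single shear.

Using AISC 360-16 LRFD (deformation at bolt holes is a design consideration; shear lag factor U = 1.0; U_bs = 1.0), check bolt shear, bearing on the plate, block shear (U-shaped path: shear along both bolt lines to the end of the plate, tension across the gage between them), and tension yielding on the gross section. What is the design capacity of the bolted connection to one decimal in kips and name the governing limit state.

Bolt shear: A_b = π(0.75)²/4 = 0.44179 in². φR_n = 0.75 × 54 × 0.44179 × 6 × 1 = 107.4 kips.
Bearing (0.625 in plate, F_u = 65 ksi): end bolts L_c = 1 − 0.8125/2 = 0.59375, R_n = min(1.2×0.59375×0.625×65, 2.4×0.75×0.625×65) = 28.945 kips/bolt; interior L_c = 2.625 − 0.8125 = 1.8125, R_n = 73.125 kips/bolt. φR_n = 0.75 × (2×28.945 + 4×73.125) = 262.8 kips.
Block shear: shear path 2×[1+2×2.625] = 2×6.25 in, A_gv = 7.8125, A_nv = 2×(6.25 − 2.5×0.875)×0.625 = 5.0781 in²; tension across gage: (2.875 − 1×0.875)×0.625 = 1.25 in². R_n = min(0.6×65×5.0781, 0.6×50×7.8125) + 1.0×65×1.25 = min(198.05, 234.38) + 81.25 = 279.3 kips. φR_n = 0.75 × 279.3 = 209.5 kips.
Tension yield (gross): A_g = 6.125×0.625 = 3.8281 in². φR_n = 0.90 × 50 × 3.8281 = 172.3 kips.
Governing: min(107.4, 262.8, 209.5, 172.3) = 107.4 kips → bolt shear.

107.4 kips (bolt shear governs)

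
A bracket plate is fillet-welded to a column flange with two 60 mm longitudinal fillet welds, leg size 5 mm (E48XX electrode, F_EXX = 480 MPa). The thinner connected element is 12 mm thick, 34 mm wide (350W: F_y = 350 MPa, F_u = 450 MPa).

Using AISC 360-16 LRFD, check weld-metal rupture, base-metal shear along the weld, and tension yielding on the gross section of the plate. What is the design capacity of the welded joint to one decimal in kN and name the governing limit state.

91.6 kN (weld metal governs)

Weld metal: throat = 0.707×5 = 3.535 mm, L = 2×60 = 120 mm. φR_n = 0.75 × 0.6 × 480 × 3.535 × 120 = 91.6 kN.
Base metal shear (12 mm plate): yield φR_n = 1.0×0.6×350×12×120 = 302.4 kN; rupture φR_n = 0.75×0.6×450×12×120 = 291.6 kN; take 291.6 kN (rupture).
Tension yield (gross): A_g = 34×12 = 408 mm². φR_n = 0.90 × 350 × 408 = 128.5 kN.
Governing: min(91.6, 291.6, 128.5) = 91.6 kN → weld metal.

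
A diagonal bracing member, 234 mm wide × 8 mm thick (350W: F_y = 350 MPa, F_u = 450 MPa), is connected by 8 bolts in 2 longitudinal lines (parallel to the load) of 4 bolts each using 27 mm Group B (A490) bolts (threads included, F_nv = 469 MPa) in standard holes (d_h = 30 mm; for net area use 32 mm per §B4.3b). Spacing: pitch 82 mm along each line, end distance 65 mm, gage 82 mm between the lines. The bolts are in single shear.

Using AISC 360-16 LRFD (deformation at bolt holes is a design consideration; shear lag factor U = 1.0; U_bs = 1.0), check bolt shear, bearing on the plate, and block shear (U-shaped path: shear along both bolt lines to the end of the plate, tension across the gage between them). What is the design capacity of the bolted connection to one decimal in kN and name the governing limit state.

Bolt shear: A_b = π(27)²/4 = 572.56 mm². φR_n = 0.75 × 469 × 572.56 × 8 × 1 = 1611.2 kN.
Bearing (8 mm plate, F_u = 450 MPa): end bolts L_c = 65 − 30/2 = 50, R_n = min(1.2×50×8×450, 2.4×27×8×450) = 216 kN/bolt; interior L_c = 82 − 30 = 52, R_n = 224.64 kN/bolt. φR_n = 0.75 × (2×216 + 6×224.64) = 1334.9 kN.
Block shear: shear path 2×[65+3×82] = 2×311 mm, A_gv = 4976, A_nv = 2×(311 − 3.5×32)×8 = 3184 mm²; tension across gage: (82 − 1×32)×8 = 400 mm². R_n = min(0.6×450×3184, 0.6×350×4976) + 1.0×450×400 = min(859.68, 1045) + 180 = 1039.7 kN. φR_n = 0.75 × 1039.7 = 779.8 kN.
Governing: min(1611.2, 1334.9, 779.8) = 779.8 kN → block shear.

779.8 kN (block shear governs)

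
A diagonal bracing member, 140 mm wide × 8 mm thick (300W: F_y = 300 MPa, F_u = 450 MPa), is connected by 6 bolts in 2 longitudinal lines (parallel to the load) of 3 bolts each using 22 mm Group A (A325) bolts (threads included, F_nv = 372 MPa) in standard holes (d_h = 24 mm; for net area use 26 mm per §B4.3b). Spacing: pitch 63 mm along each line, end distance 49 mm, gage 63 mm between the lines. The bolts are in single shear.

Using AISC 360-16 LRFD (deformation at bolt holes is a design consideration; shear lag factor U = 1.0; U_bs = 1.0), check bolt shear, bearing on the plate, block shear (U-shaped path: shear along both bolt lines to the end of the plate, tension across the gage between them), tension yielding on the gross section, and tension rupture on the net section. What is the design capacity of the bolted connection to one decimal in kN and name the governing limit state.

Bolt shear: A_b = π(22)²/4 = 380.13 mm². φR_n = 0.75 × 372 × 380.13 × 6 × 1 = 636.3 kN.
Bearing (8 mm plate, F_u = 450 MPa): end bolts L_c = 49 − 24/2 = 37, R_n = min(1.2×37×8×450, 2.4×22×8×450) = 159.84 kN/bolt; interior L_c = 63 − 24 = 39, R_n = 168.48 kN/bolt. φR_n = 0.75 × (2×159.84 + 4×168.48) = 745.2 kN.
Block shear: shear path 2×[49+2×63] = 2×175 mm, A_gv = 2800, A_nv = 2×(175 − 2.5×26)×8 = 1760 mm²; tension across gage: (63 − 1×26)×8 = 296 mm². R_n = min(0.6×450×1760, 0.6×300×2800) + 1.0×450×296 = min(475.2, 504) + 133.2 = 608.4 kN. φR_n = 0.75 × 608.4 = 456.3 kN.
Tension yield (gross): A_g = 140×8 = 1120 mm². φR_n = 0.90 × 300 × 1120 = 302.4 kN.
Tension rupture (net): A_n = (140 − 2×26)×8 = 704 mm² (U = 1.0, A_e = A_n). φR_n = 0.75 × 450 × 704 = 237.6 kN.
Governing: min(636.3, 745.2, 456.3, 302.4, 237.6) = 237.6 kN → net-section rupture.

237.6 kN (net-section rupture governs)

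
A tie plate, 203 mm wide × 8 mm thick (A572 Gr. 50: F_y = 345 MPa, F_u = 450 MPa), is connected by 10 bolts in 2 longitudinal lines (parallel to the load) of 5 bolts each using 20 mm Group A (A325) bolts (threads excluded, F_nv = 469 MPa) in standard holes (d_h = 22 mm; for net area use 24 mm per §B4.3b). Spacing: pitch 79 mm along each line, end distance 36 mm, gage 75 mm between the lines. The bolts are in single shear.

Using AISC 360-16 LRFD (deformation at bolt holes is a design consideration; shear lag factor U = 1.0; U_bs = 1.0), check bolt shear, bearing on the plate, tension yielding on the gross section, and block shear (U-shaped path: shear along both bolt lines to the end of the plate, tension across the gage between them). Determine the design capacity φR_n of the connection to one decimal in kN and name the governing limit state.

504.3 kN (gross-section yield governs)

Bolt shear: A_b = π(20)²/4 = 314.16 mm². φR_n = 0.75 × 469 × 314.16 × 10 × 1 = 1105.1 kN.
Bearing (8 mm plate, F_u = 450 MPa): end bolts L_c = 36 − 22/2 = 25, R_n = min(1.2×25×8×450, 2.4×20×8×450) = 108 kN/bolt; interior L_c = 79 − 22 = 57, R_n = 172.8 kN/bolt. φR_n = 0.75 × (2×108 + 8×172.8) = 1198.8 kN.
Tension yield (gross): A_g = 203×8 = 1624 mm². φR_n = 0.90 × 345 × 1624 = 504.3 kN.
Block shear: shear path 2×[36+4×79] = 2×352 mm, A_gv = 5632, A_nv = 2×(352 − 4.5×24)×8 = 3904 mm²; tension across gage: (75 − 1×24)×8 = 408 mm². R_n = min(0.6×450×3904, 0.6×345×5632) + 1.0×450×408 = min(1054.1, 1165.8) + 183.6 = 1237.7 kN. φR_n = 0.75 × 1237.7 = 928.3 kN.
Governing: min(1105.1, 1198.8, 504.3, 928.3) = 504.3 kN → gross-section yield.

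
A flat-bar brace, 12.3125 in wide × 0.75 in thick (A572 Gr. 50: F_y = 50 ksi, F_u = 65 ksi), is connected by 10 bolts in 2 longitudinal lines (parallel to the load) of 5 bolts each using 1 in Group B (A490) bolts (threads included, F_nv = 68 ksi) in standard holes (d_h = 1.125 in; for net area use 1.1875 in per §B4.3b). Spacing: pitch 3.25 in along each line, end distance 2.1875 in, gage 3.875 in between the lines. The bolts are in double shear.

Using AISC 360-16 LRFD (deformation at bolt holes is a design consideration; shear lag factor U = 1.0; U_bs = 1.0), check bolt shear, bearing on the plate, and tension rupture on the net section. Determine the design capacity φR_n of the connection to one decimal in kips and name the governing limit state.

Bolt shear: A_b = π(1)²/4 = 0.7854 in². φR_n = 0.75 × 68 × 0.7854 × 10 × 2 = 801.1 kips.
Bearing (0.75 in plate, F_u = 65 ksi): end bolts L_c = 2.1875 − 1.125/2 = 1.625, R_n = min(1.2×1.625×0.75×65, 2.4×1×0.75×65) = 95.063 kips/bolt; interior L_c = 3.25 − 1.125 = 2.125, R_n = 117 kips/bolt. φR_n = 0.75 × (2×95.063 + 8×117) = 844.6 kips.
Tension rupture (net): A_n = (12.3125 − 2×1.1875)×0.75 = 7.4531 in² (U = 1.0, A_e = A_n). φR_n = 0.75 × 65 × 7.4531 = 363.3 kips.
Governing: min(801.1, 844.6, 363.3) = 363.3 kips → net-section rupture.

363.3 kips (net-section rupture governs)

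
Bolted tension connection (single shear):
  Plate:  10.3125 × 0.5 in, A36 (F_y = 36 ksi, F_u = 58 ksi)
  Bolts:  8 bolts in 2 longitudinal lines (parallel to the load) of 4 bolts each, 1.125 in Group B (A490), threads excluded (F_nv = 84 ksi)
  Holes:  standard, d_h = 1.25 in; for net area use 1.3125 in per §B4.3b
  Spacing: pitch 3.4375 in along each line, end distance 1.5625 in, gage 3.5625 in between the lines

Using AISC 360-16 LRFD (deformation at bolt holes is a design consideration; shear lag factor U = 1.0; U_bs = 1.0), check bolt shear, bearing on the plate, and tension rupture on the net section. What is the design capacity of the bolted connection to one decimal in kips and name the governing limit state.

Bolt shear: A_b = π(1.125)²/4 = 0.99402 in². φR_n = 0.75 × 84 × 0.99402 × 8 × 1 = 501.0 kips.
Bearing (0.5 in plate, F_u = 58 ksi): end bolts L_c = 1.5625 − 1.25/2 = 0.9375, R_n = min(1.2×0.9375×0.5×58, 2.4×1.125×0.5×58) = 32.625 kips/bolt; interior L_c = 3.4375 − 1.25 = 2.1875, R_n = 76.125 kips/bolt. φR_n = 0.75 × (2×32.625 + 6×76.125) = 391.5 kips.
Tension rupture (net): A_n = (10.3125 − 2×1.3125)×0.5 = 3.8438 in² (U = 1.0, A_e = A_n). φR_n = 0.75 × 58 × 3.8438 = 167.2 kips.
Governing: min(501.0, 391.5, 167.2) = 167.2 kips → net-section rupture.

167.2 kips (net-section rupture governs)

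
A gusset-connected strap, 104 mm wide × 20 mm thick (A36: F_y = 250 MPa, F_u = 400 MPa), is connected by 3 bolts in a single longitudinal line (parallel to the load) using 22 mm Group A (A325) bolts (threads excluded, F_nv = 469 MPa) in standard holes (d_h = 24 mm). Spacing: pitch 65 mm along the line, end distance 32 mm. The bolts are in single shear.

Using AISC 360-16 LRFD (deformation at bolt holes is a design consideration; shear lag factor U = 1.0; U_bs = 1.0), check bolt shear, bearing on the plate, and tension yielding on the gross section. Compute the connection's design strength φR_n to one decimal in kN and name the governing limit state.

Bolt shear: A_b = π(22)²/4 = 380.13 mm². φR_n = 0.75 × 469 × 380.13 × 3 × 1 = 401.1 kN.
Bearing (20 mm plate, F_u = 400 MPa): end bolts L_c = 32 − 24/2 = 20, R_n = min(1.2×20×20×400, 2.4×22×20×400) = 192 kN/bolt; interior L_c = 65 − 24 = 41, R_n = 393.6 kN/bolt. φR_n = 0.75 × (1×192 + 2×393.6) = 734.4 kN.
Tension yield (gross): A_g = 104×20 = 2080 mm². φR_n = 0.90 × 250 × 2080 = 468.0 kN.
Governing: min(401.1, 734.4, 468.0) = 401.1 kN → bolt shear.

401.1 kN (bolt shear governs)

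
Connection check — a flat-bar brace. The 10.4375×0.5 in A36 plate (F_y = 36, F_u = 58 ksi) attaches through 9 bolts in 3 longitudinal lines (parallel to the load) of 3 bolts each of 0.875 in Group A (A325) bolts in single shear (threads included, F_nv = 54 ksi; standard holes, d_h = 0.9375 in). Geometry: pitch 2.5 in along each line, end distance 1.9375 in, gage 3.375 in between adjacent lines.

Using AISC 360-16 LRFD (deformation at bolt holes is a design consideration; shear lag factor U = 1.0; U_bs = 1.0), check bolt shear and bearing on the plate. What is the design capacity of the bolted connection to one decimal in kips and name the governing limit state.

Bolt shear: A_b = π(0.875)²/4 = 0.60132 in². φR_n = 0.75 × 54 × 0.60132 × 9 × 1 = 219.2 kips.
Bearing (0.5 in plate, F_u = 58 ksi): end bolts L_c = 1.9375 − 0.9375/2 = 1.46875, R_n = min(1.2×1.46875×0.5×58, 2.4×0.875×0.5×58) = 51.113 kips/bolt; interior L_c = 2.5 − 0.9375 = 1.5625, R_n = 54.375 kips/bolt. φR_n = 0.75 × (3×51.113 + 6×54.375) = 359.7 kips.
Governing: min(219.2, 359.7) = 219.2 kips → bolt shear.

219.2 kips (bolt shear governs)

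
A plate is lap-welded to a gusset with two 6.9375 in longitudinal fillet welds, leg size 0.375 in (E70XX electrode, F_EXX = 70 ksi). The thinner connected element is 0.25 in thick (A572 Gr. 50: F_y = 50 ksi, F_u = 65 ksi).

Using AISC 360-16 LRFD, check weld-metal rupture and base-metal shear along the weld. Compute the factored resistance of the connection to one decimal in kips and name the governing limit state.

101.5 kips (base-metal shear governs)

Weld metal: throat = 0.707×0.375 = 0.26513 in, L = 2×6.9375 = 13.875 in. φR_n = 0.75 × 0.6 × 70 × 0.26513 × 13.875 = 115.9 kips.
Base metal shear (0.25 in plate): yield φR_n = 1.0×0.6×50×0.25×13.875 = 104.1 kips; rupture φR_n = 0.75×0.6×65×0.25×13.875 = 101.5 kips; take 101.5 kips (rupture).
Governing: min(115.9, 101.5) = 101.5 kips → base-metal shear.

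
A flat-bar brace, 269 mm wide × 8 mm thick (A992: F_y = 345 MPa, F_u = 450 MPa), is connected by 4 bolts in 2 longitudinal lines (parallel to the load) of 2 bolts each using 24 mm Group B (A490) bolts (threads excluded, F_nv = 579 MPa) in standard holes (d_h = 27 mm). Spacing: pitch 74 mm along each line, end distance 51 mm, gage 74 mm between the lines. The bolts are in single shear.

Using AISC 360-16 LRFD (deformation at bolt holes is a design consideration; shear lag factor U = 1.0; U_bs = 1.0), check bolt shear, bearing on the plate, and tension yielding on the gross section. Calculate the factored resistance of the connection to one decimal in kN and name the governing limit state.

547.6 kN (bearing governs)

Bolt shear: A_b = π(24)²/4 = 452.39 mm². φR_n = 0.75 × 579 × 452.39 × 4 × 1 = 785.8 kN.
Bearing (8 mm plate, F_u = 450 MPa): end bolts L_c = 51 − 27/2 = 37.5, R_n = min(1.2×37.5×8×450, 2.4×24×8×450) = 162 kN/bolt; interior L_c = 74 − 27 = 47, R_n = 203.04 kN/bolt. φR_n = 0.75 × (2×162 + 2×203.04) = 547.6 kN.
Tension yield (gross): A_g = 269×8 = 2152 mm². φR_n = 0.90 × 345 × 2152 = 668.2 kN.
Governing: min(785.8, 547.6, 668.2) = 547.6 kN → bearing.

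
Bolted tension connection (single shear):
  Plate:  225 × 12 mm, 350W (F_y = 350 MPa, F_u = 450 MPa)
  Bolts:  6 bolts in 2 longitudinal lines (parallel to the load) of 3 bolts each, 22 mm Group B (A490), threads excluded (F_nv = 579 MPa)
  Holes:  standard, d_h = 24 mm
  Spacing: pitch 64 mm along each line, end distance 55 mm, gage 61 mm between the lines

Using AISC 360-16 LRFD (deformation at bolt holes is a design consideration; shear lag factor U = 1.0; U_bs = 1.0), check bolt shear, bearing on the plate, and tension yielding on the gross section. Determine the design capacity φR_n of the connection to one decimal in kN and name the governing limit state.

Bolt shear: A_b = π(22)²/4 = 380.13 mm². φR_n = 0.75 × 579 × 380.13 × 6 × 1 = 990.4 kN.
Bearing (12 mm plate, F_u = 450 MPa): end bolts L_c = 55 − 24/2 = 43, R_n = min(1.2×43×12×450, 2.4×22×12×450) = 278.64 kN/bolt; interior L_c = 64 − 24 = 40, R_n = 259.2 kN/bolt. φR_n = 0.75 × (2×278.64 + 4×259.2) = 1195.6 kN.
Tension yield (gross): A_g = 225×12 = 2700 mm². φR_n = 0.90 × 350 × 2700 = 850.5 kN.
Governing: min(990.4, 1195.6, 850.5) = 850.5 kN → gross-section yield.

850.5 kN (gross-section yield governs)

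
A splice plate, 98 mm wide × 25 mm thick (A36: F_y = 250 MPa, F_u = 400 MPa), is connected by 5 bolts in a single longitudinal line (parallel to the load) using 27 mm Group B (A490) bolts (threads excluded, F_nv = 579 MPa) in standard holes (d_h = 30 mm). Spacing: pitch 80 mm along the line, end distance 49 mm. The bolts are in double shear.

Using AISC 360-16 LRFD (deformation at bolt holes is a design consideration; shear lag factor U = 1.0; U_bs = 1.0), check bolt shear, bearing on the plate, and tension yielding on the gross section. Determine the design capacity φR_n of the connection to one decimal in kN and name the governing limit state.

551.3 kN (gross-section yield governs)

Bolt shear: A_b = π(27)²/4 = 572.56 mm². φR_n = 0.75 × 579 × 572.56 × 5 × 2 = 2486.3 kN.
Bearing (25 mm plate, F_u = 400 MPa): end bolts L_c = 49 − 30/2 = 34, R_n = min(1.2×34×25×400, 2.4×27×25×400) = 408 kN/bolt; interior L_c = 80 − 30 = 50, R_n = 600 kN/bolt. φR_n = 0.75 × (1×408 + 4×600) = 2106.0 kN.
Tension yield (gross): A_g = 98×25 = 2450 mm². φR_n = 0.90 × 250 × 2450 = 551.3 kN.
Governing: min(2486.3, 2106.0, 551.3) = 551.3 kN → gross-section yield.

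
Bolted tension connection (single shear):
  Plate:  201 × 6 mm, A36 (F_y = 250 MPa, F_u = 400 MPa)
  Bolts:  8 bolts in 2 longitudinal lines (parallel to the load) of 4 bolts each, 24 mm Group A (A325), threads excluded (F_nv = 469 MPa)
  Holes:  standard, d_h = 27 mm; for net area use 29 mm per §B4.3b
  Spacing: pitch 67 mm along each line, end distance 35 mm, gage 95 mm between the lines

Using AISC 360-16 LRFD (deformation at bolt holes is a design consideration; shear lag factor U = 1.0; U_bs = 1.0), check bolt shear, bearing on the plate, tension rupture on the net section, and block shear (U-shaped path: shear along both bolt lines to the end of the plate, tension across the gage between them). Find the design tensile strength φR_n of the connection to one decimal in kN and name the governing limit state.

257.4 kN (net-section rupture governs)

Bolt shear: A_b = π(24)²/4 = 452.39 mm². φR_n = 0.75 × 469 × 452.39 × 8 × 1 = 1273.0 kN.
Bearing (6 mm plate, F_u = 400 MPa): end bolts L_c = 35 − 27/2 = 21.5, R_n = min(1.2×21.5×6×400, 2.4×24×6×400) = 61.92 kN/bolt; interior L_c = 67 − 27 = 40, R_n = 115.2 kN/bolt. φR_n = 0.75 × (2×61.92 + 6×115.2) = 611.3 kN.
Tension rupture (net): A_n = (201 − 2×29)×6 = 858 mm² (U = 1.0, A_e = A_n). φR_n = 0.75 × 400 × 858 = 257.4 kN.
Block shear: shear path 2×[35+3×67] = 2×236 mm, A_gv = 2832, A_nv = 2×(236 − 3.5×29)×6 = 1614 mm²; tension across gage: (95 − 1×29)×6 = 396 mm². R_n = min(0.6×400×1614, 0.6×250×2832) + 1.0×400×396 = min(387.36, 424.8) + 158.4 = 545.76 kN. φR_n = 0.75 × 545.76 = 409.3 kN.
Governing: min(1273.0, 611.3, 257.4, 409.3) = 257.4 kN → net-section rupture.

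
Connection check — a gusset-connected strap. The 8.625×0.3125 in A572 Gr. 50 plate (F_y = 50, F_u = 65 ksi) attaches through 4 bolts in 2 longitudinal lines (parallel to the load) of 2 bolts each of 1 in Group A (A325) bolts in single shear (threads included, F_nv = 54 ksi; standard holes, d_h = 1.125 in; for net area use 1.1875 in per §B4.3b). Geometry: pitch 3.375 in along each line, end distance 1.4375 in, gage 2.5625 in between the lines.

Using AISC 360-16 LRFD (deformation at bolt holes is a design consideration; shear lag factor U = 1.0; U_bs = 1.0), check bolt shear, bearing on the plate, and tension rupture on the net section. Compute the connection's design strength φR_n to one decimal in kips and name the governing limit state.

95.2 kips (net-section rupture governs)

Bolt shear: A_b = π(1)²/4 = 0.7854 in². φR_n = 0.75 × 54 × 0.7854 × 4 × 1 = 127.2 kips.
Bearing (0.3125 in plate, F_u = 65 ksi): end bolts L_c = 1.4375 − 1.125/2 = 0.875, R_n = min(1.2×0.875×0.3125×65, 2.4×1×0.3125×65) = 21.328 kips/bolt; interior L_c = 3.375 − 1.125 = 2.25, R_n = 48.75 kips/bolt. φR_n = 0.75 × (2×21.328 + 2×48.75) = 105.1 kips.
Tension rupture (net): A_n = (8.625 − 2×1.1875)×0.3125 = 1.9531 in² (U = 1.0, A_e = A_n). φR_n = 0.75 × 65 × 1.9531 = 95.2 kips.
Governing: min(127.2, 105.1, 95.2) = 95.2 kips → net-section rupture.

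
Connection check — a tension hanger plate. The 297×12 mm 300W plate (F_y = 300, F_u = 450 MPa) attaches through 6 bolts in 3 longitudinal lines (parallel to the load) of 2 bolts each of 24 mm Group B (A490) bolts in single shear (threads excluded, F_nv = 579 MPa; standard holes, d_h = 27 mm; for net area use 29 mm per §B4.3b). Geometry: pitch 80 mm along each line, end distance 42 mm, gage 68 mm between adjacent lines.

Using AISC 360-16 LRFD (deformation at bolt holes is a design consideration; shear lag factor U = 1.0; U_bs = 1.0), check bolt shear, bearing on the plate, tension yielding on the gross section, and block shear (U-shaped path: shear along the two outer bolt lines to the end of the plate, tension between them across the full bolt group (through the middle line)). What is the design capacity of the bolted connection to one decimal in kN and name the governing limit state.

697.4 kN (block shear governs)

Bolt shear: A_b = π(24)²/4 = 452.39 mm². φR_n = 0.75 × 579 × 452.39 × 6 × 1 = 1178.7 kN.
Bearing (12 mm plate, F_u = 450 MPa): end bolts L_c = 42 − 27/2 = 28.5, R_n = min(1.2×28.5×12×450, 2.4×24×12×450) = 184.68 kN/bolt; interior L_c = 80 − 27 = 53, R_n = 311.04 kN/bolt. φR_n = 0.75 × (3×184.68 + 3×311.04) = 1115.4 kN.
Tension yield (gross): A_g = 297×12 = 3564 mm². φR_n = 0.90 × 300 × 3564 = 962.3 kN.
Block shear: shear path 2×[42+1×80] = 2×122 mm, A_gv = 2928, A_nv = 2×(122 − 1.5×29)×12 = 1884 mm²; tension across gage: (136 − 2×29)×12 = 936 mm². R_n = min(0.6×450×1884, 0.6×300×2928) + 1.0×450×936 = min(508.68, 527.04) + 421.2 = 929.88 kN. φR_n = 0.75 × 929.88 = 697.4 kN.
Governing: min(1178.7, 1115.4, 962.3, 697.4) = 697.4 kN → block shear.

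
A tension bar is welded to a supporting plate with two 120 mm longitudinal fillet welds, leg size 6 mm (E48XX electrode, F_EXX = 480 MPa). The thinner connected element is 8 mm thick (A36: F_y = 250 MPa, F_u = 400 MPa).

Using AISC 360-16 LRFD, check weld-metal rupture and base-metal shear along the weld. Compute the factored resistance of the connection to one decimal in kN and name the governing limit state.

219.9 kN (weld metal governs)

Weld metal: throat = 0.707×6 = 4.242 mm, L = 2×120 = 240 mm. φR_n = 0.75 × 0.6 × 480 × 4.242 × 240 = 219.9 kN.
Base metal shear (8 mm plate): yield φR_n = 1.0×0.6×250×8×240 = 288.0 kN; rupture φR_n = 0.75×0.6×400×8×240 = 345.6 kN; take 288.0 kN (yield).
Governing: min(219.9, 288.0) = 219.9 kN → weld metal.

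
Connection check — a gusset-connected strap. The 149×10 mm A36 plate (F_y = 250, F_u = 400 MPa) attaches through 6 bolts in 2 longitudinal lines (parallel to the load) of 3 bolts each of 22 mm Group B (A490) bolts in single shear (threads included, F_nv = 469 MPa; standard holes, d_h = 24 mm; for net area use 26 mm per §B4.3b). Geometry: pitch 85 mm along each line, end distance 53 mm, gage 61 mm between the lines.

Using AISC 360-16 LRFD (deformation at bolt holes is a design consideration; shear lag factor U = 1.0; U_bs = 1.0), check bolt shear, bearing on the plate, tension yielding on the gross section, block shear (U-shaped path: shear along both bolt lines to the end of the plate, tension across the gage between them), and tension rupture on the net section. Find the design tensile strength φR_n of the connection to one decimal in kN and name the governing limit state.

Bolt shear: A_b = π(22)²/4 = 380.13 mm². φR_n = 0.75 × 469 × 380.13 × 6 × 1 = 802.3 kN.
Bearing (10 mm plate, F_u = 400 MPa): end bolts L_c = 53 − 24/2 = 41, R_n = min(1.2×41×10×400, 2.4×22×10×400) = 196.8 kN/bolt; interior L_c = 85 − 24 = 61, R_n = 211.2 kN/bolt. φR_n = 0.75 × (2×196.8 + 4×211.2) = 928.8 kN.
Tension yield (gross): A_g = 149×10 = 1490 mm². φR_n = 0.90 × 250 × 1490 = 335.3 kN.
Block shear: shear path 2×[53+2×85] = 2×223 mm, A_gv = 4460, A_nv = 2×(223 − 2.5×26)×10 = 3160 mm²; tension across gage: (61 − 1×26)×10 = 350 mm². R_n = min(0.6×400×3160, 0.6×250×4460) + 1.0×400×350 = min(758.4, 669) + 140 = 809 kN. φR_n = 0.75 × 809 = 606.8 kN.
Tension rupture (net): A_n = (149 − 2×26)×10 = 970 mm² (U = 1.0, A_e = A_n). φR_n = 0.75 × 400 × 970 = 291.0 kN.
Governing: min(802.3, 928.8, 335.3, 606.8, 291.0) = 291.0 kN → net-section rupture.

291.0 kN (net-section rupture governs)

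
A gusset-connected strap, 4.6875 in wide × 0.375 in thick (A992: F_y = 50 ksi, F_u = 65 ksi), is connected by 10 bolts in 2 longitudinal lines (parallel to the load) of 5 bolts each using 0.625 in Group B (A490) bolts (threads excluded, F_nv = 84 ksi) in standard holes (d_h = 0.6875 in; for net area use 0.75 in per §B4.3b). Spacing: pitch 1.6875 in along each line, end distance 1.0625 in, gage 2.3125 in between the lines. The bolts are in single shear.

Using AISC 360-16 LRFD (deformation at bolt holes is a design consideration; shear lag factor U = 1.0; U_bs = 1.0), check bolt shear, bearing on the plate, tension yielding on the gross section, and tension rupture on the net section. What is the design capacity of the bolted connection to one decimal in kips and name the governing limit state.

58.3 kips (net-section rupture governs)

Bolt shear: A_b = π(0.625)²/4 = 0.3068 in². φR_n = 0.75 × 84 × 0.3068 × 10 × 1 = 193.3 kips.
Bearing (0.375 in plate, F_u = 65 ksi): end bolts L_c = 1.0625 − 0.6875/2 = 0.71875, R_n = min(1.2×0.71875×0.375×65, 2.4×0.625×0.375×65) = 21.023 kips/bolt; interior L_c = 1.6875 − 0.6875 = 1, R_n = 29.25 kips/bolt. φR_n = 0.75 × (2×21.023 + 8×29.25) = 207.0 kips.
Tension yield (gross): A_g = 4.6875×0.375 = 1.7578 in². φR_n = 0.90 × 50 × 1.7578 = 79.1 kips.
Tension rupture (net): A_n = (4.6875 − 2×0.75)×0.375 = 1.1953 in² (U = 1.0, A_e = A_n). φR_n = 0.75 × 65 × 1.1953 = 58.3 kips.
Governing: min(193.3, 207.0, 79.1, 58.3) = 58.3 kips → net-section rupture.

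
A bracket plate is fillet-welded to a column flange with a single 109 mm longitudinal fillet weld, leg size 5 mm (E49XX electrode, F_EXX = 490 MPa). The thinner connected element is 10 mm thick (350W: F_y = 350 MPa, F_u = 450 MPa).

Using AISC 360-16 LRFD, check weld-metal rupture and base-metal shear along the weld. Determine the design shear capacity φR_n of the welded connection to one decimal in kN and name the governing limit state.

Weld metal: throat = 0.707×5 = 3.535 mm, L = 109 mm. φR_n = 0.75 × 0.6 × 490 × 3.535 × 109 = 85.0 kN.
Base metal shear (10 mm plate): yield φR_n = 1.0×0.6×350×10×109 = 228.9 kN; rupture φR_n = 0.75×0.6×450×10×109 = 220.7 kN; take 220.7 kN (rupture).
Governing: min(85.0, 220.7) = 85.0 kN → weld metal.

85.0 kN (weld metal governs)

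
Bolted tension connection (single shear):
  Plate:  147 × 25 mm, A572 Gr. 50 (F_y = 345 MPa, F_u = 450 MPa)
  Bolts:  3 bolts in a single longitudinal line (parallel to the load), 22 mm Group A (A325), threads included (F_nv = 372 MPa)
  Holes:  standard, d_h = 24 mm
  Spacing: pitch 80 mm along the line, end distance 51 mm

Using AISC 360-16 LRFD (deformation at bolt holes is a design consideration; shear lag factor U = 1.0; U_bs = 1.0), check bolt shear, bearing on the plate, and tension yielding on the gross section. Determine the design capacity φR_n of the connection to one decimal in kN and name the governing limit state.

Bolt shear: A_b = π(22)²/4 = 380.13 mm². φR_n = 0.75 × 372 × 380.13 × 3 × 1 = 318.2 kN.
Bearing (25 mm plate, F_u = 450 MPa): end bolts L_c = 51 − 24/2 = 39, R_n = min(1.2×39×25×450, 2.4×22×25×450) = 526.5 kN/bolt; interior L_c = 80 − 24 = 56, R_n = 594 kN/bolt. φR_n = 0.75 × (1×526.5 + 2×594) = 1285.9 kN.
Tension yield (gross): A_g = 147×25 = 3675 mm². φR_n = 0.90 × 345 × 3675 = 1141.1 kN.
Governing: min(318.2, 1285.9, 1141.1) = 318.2 kN → bolt shear.

318.2 kN (bolt shear governs)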